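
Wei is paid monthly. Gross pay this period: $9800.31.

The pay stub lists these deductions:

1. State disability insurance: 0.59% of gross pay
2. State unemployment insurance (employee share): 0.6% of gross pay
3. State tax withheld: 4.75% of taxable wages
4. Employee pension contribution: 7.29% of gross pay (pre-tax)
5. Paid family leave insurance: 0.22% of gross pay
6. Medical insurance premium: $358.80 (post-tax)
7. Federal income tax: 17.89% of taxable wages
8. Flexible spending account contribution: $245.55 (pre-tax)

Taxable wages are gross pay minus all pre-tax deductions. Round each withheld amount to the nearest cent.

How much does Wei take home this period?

Employee pension contribution: $9800.31 × 0.0729 = $714.44
Flexible spending account contribution: $245.55
Pre-tax total = $714.44 + $245.55 = $959.99
Taxable wages = $9800.31 − $959.99 = $8840.32
State tax withheld: $8840.32 × 0.0475 = $419.92
Federal income tax: $8840.32 × 0.1789 = $1581.53
State unemployment insurance (employee share): $9800.31 × 0.006 = $58.80
State disability insurance: $9800.31 × 0.0059 = $57.82
Paid family leave insurance: $9800.31 × 0.0022 = $21.56
Medical insurance premium: $358.80
Total deductions = $714.44 + $245.55 + $419.92 + $1581.53 + $58.80 + $57.82 + $21.56 + $358.80 = $3458.42
Net pay = $9800.31 − $3458.42 = $6341.89

$6341.89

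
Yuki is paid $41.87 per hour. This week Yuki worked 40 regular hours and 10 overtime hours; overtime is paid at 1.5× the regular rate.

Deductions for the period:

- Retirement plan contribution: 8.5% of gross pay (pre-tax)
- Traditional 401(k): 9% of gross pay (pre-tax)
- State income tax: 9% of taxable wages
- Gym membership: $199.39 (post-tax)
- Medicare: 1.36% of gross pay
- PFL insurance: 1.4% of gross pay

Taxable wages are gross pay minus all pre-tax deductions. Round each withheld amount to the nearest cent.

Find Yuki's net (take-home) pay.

$1,465.91

Regular pay: 40 × $41.87 = $1,674.80
Overtime pay: 10 × $41.87 × 1.5 = $628.05
Gross pay = $1,674.80 + $628.05 = $2,302.85
Traditional 401(k): $2,302.85 × 0.09 = $207.26
Retirement plan contribution: $2,302.85 × 0.085 = $195.74
Pre-tax total = $207.26 + $195.74 = $403.00
Taxable wages = $2,302.85 − $403.00 = $1,899.85
State income tax: $1,899.85 × 0.09 = $170.99
Medicare: $2,302.85 × 0.0136 = $31.32
PFL insurance: $2,302.85 × 0.014 = $32.24
Gym membership: $199.39
Total deductions = $207.26 + $195.74 + $170.99 + $31.32 + $32.24 + $199.39 = $836.94
Net pay = $2,302.85 − $836.94 = $1,465.91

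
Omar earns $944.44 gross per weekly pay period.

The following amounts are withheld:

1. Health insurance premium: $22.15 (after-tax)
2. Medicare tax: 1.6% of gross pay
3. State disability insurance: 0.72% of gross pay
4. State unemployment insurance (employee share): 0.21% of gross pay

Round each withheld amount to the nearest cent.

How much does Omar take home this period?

State unemployment insurance (employee share): $944.44 × 0.0021 = $1.98
Medicare tax: $944.44 × 0.016 = $15.11
State disability insurance: $944.44 × 0.0072 = $6.80
Health insurance premium: $22.15
Total deductions = $1.98 + $15.11 + $6.80 + $22.15 = $46.04
Net pay = $944.44 − $46.04 = $898.40

$898.40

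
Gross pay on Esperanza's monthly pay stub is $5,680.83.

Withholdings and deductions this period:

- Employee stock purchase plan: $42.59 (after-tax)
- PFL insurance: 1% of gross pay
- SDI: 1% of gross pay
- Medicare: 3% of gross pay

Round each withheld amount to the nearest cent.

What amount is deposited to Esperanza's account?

Medicare: $5,680.83 × 0.03 = $170.42
SDI: $5,680.83 × 0.01 = $56.81
PFL insurance: $5,680.83 × 0.01 = $56.81
Employee stock purchase plan: $42.59
Total deductions = $170.42 + $56.81 + $56.81 + $42.59 = $326.63
Net pay = $5,680.83 − $326.63 = $5,354.20

$5,354.20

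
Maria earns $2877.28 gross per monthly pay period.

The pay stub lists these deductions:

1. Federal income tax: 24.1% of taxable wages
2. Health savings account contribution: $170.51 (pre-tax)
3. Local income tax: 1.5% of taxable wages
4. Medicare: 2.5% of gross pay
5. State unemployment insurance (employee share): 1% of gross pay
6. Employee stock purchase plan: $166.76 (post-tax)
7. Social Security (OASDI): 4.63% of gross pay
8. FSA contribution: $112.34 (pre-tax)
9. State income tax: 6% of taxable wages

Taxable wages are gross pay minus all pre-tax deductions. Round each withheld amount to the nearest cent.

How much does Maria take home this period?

FSA contribution: $112.34
Health savings account contribution: $170.51
Pre-tax total = $112.34 + $170.51 = $282.85
Taxable wages = $2877.28 − $282.85 = $2594.43
State income tax: $2594.43 × 0.06 = $155.67
Local income tax: $2594.43 × 0.015 = $38.92
Federal income tax: $2594.43 × 0.241 = $625.26
Medicare: $2877.28 × 0.025 = $71.93
State unemployment insurance (employee share): $2877.28 × 0.01 = $28.77
Social Security (OASDI): $2877.28 × 0.0463 = $133.22
Employee stock purchase plan: $166.76
Total deductions = $112.34 + $170.51 + $155.67 + $38.92 + $625.26 + $71.93 + $28.77 + $133.22 + $166.76 = $1503.38
Net pay = $2877.28 − $1503.38 = $1373.90

$1373.90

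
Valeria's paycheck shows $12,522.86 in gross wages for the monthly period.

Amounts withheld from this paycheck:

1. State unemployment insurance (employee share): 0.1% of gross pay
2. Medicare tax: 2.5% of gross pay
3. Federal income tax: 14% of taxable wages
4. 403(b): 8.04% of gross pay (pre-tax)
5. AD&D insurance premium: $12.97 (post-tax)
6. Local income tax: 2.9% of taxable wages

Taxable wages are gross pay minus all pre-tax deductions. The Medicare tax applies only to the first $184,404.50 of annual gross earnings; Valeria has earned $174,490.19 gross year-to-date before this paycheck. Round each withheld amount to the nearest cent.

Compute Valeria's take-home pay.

$9,296.47

403(b): $12,522.86 × 0.0804 = $1,006.84
Taxable wages = $12,522.86 − $1,006.84 = $11,516.02
Local income tax: $11,516.02 × 0.029 = $333.96
Federal income tax: $11,516.02 × 0.14 = $1,612.24
State unemployment insurance (employee share): $12,522.86 × 0.001 = $12.52
Medicare tax: only $184,404.50 − $174,490.19 = $9,914.31 of this check is subject → $9,914.31 × 0.025 = $247.86
AD&D insurance premium: $12.97
Total deductions = $1,006.84 + $333.96 + $1,612.24 + $12.52 + $247.86 + $12.97 = $3,226.39
Net pay = $12,522.86 − $3,226.39 = $9,296.47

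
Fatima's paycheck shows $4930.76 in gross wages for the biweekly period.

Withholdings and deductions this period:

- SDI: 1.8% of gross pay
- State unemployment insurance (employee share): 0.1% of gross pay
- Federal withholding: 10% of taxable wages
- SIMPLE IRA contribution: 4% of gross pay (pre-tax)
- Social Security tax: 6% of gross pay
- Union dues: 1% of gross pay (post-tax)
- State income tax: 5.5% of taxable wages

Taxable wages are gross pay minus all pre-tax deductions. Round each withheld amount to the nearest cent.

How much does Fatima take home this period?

SIMPLE IRA contribution: $4930.76 × 0.04 = $197.23
Taxable wages = $4930.76 − $197.23 = $4733.53
Federal withholding: $4733.53 × 0.1 = $473.35
State income tax: $4733.53 × 0.055 = $260.34
SDI: $4930.76 × 0.018 = $88.75
Social Security tax: $4930.76 × 0.06 = $295.85
State unemployment insurance (employee share): $4930.76 × 0.001 = $4.93
Union dues: $4930.76 × 0.01 = $49.31
Total deductions = $197.23 + $473.35 + $260.34 + $88.75 + $295.85 + $4.93 + $49.31 = $1369.76
Net pay = $4930.76 − $1369.76 = $3561.00

$3561.00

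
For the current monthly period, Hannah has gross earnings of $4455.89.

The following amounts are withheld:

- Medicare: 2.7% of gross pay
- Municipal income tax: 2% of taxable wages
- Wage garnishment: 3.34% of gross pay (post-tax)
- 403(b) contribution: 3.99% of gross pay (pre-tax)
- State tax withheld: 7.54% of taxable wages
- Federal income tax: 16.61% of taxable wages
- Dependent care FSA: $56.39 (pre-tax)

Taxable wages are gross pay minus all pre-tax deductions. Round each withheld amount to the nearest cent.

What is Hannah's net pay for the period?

Dependent care FSA: $56.39
403(b) contribution: $4455.89 × 0.0399 = $177.79
Pre-tax total = $56.39 + $177.79 = $234.18
Taxable wages = $4455.89 − $234.18 = $4221.71
State tax withheld: $4221.71 × 0.0754 = $318.32
Municipal income tax: $4221.71 × 0.02 = $84.43
Federal income tax: $4221.71 × 0.1661 = $701.23
Medicare: $4455.89 × 0.027 = $120.31
Wage garnishment: $4455.89 × 0.0334 = $148.83
Total deductions = $56.39 + $177.79 + $318.32 + $84.43 + $701.23 + $120.31 + $148.83 = $1607.30
Net pay = $4455.89 − $1607.30 = $2848.59

$2848.59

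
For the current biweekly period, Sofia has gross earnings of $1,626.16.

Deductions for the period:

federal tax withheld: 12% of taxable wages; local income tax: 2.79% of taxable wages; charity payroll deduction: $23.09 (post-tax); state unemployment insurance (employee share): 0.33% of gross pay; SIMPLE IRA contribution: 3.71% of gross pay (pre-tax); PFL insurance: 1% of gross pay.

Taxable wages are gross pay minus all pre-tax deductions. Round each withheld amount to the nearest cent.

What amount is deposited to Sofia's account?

SIMPLE IRA contribution: $1,626.16 × 0.0371 = $60.33
Taxable wages = $1,626.16 − $60.33 = $1,565.83
Local income tax: $1,565.83 × 0.0279 = $43.69
Federal tax withheld: $1,565.83 × 0.12 = $187.90
State unemployment insurance (employee share): $1,626.16 × 0.0033 = $5.37
PFL insurance: $1,626.16 × 0.01 = $16.26
Charity payroll deduction: $23.09
Total deductions = $60.33 + $43.69 + $187.90 + $5.37 + $16.26 + $23.09 = $336.64
Net pay = $1,626.16 − $336.64 = $1,289.52

$1,289.52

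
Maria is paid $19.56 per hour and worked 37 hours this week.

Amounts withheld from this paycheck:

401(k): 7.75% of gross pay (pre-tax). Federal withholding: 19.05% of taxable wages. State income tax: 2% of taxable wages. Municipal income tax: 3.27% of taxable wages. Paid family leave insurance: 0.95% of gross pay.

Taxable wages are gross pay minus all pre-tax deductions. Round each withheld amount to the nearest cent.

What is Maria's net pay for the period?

$498.39

Gross pay: 37 × $19.56 = $723.72
401(k): $723.72 × 0.0775 = $56.09
Taxable wages = $723.72 − $56.09 = $667.63
State income tax: $667.63 × 0.02 = $13.35
Federal withholding: $667.63 × 0.1905 = $127.18
Municipal income tax: $667.63 × 0.0327 = $21.83
Paid family leave insurance: $723.72 × 0.0095 = $6.88
Total deductions = $56.09 + $13.35 + $127.18 + $21.83 + $6.88 = $225.33
Net pay = $723.72 − $225.33 = $498.39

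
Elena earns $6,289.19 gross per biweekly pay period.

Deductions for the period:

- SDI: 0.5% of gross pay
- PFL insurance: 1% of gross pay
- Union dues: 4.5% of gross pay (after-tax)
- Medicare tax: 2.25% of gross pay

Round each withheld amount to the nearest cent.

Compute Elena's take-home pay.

$5,770.33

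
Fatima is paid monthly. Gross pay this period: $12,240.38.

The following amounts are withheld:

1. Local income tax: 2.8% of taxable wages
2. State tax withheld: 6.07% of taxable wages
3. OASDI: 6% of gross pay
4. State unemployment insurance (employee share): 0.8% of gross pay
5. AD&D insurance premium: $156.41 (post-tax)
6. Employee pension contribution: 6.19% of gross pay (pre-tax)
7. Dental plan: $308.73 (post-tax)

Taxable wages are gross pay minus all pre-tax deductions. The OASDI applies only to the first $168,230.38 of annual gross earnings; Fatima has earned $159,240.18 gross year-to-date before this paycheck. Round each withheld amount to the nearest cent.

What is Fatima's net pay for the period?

Employee pension contribution: $12,240.38 × 0.0619 = $757.68
Taxable wages = $12,240.38 − $757.68 = $11,482.70
State tax withheld: $11,482.70 × 0.0607 = $697.00
Local income tax: $11,482.70 × 0.028 = $321.52
OASDI: only $168,230.38 − $159,240.18 = $8,990.20 of this check is subject → $8,990.20 × 0.06 = $539.41
State unemployment insurance (employee share): $12,240.38 × 0.008 = $97.92
AD&D insurance premium: $156.41
Dental plan: $308.73
Total deductions = $757.68 + $697.00 + $321.52 + $539.41 + $97.92 + $156.41 + $308.73 = $2,878.67
Net pay = $12,240.38 − $2,878.67 = $9,361.71

$9,361.71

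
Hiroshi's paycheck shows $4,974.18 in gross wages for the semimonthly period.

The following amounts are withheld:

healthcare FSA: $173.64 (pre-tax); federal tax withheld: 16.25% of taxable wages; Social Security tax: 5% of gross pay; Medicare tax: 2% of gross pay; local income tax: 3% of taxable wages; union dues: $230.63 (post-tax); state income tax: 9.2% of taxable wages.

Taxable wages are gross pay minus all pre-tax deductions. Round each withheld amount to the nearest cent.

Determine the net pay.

$2,855.96

Healthcare FSA: $173.64
Taxable wages = $4,974.18 − $173.64 = $4,800.54
State income tax: $4,800.54 × 0.092 = $441.65
Federal tax withheld: $4,800.54 × 0.1625 = $780.09
Local income tax: $4,800.54 × 0.03 = $144.02
Social Security tax: $4,974.18 × 0.05 = $248.71
Medicare tax: $4,974.18 × 0.02 = $99.48
Union dues: $230.63
Total deductions = $173.64 + $441.65 + $780.09 + $144.02 + $248.71 + $99.48 + $230.63 = $2,118.22
Net pay = $4,974.18 − $2,118.22 = $2,855.96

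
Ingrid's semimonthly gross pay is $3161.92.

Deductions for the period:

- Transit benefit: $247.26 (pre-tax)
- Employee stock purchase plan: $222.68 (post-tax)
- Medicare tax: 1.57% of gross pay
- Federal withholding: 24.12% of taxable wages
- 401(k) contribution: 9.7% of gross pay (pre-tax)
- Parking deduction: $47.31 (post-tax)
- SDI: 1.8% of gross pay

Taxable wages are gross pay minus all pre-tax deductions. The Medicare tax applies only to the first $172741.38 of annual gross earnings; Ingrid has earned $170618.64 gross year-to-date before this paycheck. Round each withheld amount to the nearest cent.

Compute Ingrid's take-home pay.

$1618.68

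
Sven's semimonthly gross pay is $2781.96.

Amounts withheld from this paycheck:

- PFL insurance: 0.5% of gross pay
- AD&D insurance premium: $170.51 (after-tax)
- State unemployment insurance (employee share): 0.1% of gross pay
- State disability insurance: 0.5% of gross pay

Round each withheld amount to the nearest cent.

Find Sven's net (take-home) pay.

$2580.85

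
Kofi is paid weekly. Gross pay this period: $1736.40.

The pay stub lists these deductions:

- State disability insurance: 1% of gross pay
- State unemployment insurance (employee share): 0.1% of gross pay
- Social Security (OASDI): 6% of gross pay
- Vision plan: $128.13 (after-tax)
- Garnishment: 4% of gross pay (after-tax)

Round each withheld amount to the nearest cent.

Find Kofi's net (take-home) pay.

Social Security (OASDI): $1736.40 × 0.06 = $104.18
State unemployment insurance (employee share): $1736.40 × 0.001 = $1.74
State disability insurance: $1736.40 × 0.01 = $17.36
Garnishment: $1736.40 × 0.04 = $69.46
Vision plan: $128.13
Total deductions = $104.18 + $1.74 + $17.36 + $69.46 + $128.13 = $320.87
Net pay = $1736.40 − $320.87 = $1415.53

$1415.53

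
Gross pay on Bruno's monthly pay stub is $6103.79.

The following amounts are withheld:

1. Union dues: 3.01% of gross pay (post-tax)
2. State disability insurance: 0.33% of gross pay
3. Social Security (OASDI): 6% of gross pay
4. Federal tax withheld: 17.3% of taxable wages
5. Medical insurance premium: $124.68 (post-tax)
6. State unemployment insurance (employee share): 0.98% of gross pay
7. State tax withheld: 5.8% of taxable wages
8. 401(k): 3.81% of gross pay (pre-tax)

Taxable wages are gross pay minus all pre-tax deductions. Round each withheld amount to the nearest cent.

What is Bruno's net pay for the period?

401(k): $6103.79 × 0.0381 = $232.55
Taxable wages = $6103.79 − $232.55 = $5871.24
State tax withheld: $5871.24 × 0.058 = $340.53
Federal tax withheld: $5871.24 × 0.173 = $1015.72
State unemployment insurance (employee share): $6103.79 × 0.0098 = $59.82
State disability insurance: $6103.79 × 0.0033 = $20.14
Social Security (OASDI): $6103.79 × 0.06 = $366.23
Medical insurance premium: $124.68
Union dues: $6103.79 × 0.0301 = $183.72
Total deductions = $232.55 + $340.53 + $1015.72 + $59.82 + $20.14 + $366.23 + $124.68 + $183.72 = $2343.39
Net pay = $6103.79 − $2343.39 = $3760.40

$3760.40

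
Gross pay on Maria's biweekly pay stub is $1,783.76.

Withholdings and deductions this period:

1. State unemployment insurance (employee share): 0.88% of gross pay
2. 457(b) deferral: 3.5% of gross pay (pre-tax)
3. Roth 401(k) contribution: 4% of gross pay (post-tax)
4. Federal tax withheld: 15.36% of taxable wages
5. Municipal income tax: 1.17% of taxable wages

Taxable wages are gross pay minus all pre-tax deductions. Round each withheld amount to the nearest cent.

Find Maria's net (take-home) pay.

$1,349.74

457(b) deferral: $1,783.76 × 0.035 = $62.43
Taxable wages = $1,783.76 − $62.43 = $1,721.33
Federal tax withheld: $1,721.33 × 0.1536 = $264.40
Municipal income tax: $1,721.33 × 0.0117 = $20.14
State unemployment insurance (employee share): $1,783.76 × 0.0088 = $15.70
Roth 401(k) contribution: $1,783.76 × 0.04 = $71.35
Total deductions = $62.43 + $264.40 + $20.14 + $15.70 + $71.35 = $434.02
Net pay = $1,783.76 − $434.02 = $1,349.74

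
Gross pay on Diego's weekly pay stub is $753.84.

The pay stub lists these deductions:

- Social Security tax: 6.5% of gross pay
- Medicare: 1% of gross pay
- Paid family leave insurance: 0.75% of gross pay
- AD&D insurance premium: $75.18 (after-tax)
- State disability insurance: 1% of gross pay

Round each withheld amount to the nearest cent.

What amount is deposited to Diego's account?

Social Security tax: $753.84 × 0.065 = $49.00
Paid family leave insurance: $753.84 × 0.0075 = $5.65
Medicare: $753.84 × 0.01 = $7.54
State disability insurance: $753.84 × 0.01 = $7.54
AD&D insurance premium: $75.18
Total deductions = $49.00 + $5.65 + $7.54 + $7.54 + $75.18 = $144.91
Net pay = $753.84 − $144.91 = $608.93

$608.93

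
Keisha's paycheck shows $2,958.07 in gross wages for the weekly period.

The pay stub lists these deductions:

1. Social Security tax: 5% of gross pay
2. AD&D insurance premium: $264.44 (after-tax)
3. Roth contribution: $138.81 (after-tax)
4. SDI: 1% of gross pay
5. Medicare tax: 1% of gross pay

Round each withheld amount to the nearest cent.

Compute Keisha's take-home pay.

$2,347.76

Social Security tax: $2,958.07 × 0.05 = $147.90
SDI: $2,958.07 × 0.01 = $29.58
Medicare tax: $2,958.07 × 0.01 = $29.58
AD&D insurance premium: $264.44
Roth contribution: $138.81
Total deductions = $147.90 + $29.58 + $29.58 + $264.44 + $138.81 = $610.31
Net pay = $2,958.07 − $610.31 = $2,347.76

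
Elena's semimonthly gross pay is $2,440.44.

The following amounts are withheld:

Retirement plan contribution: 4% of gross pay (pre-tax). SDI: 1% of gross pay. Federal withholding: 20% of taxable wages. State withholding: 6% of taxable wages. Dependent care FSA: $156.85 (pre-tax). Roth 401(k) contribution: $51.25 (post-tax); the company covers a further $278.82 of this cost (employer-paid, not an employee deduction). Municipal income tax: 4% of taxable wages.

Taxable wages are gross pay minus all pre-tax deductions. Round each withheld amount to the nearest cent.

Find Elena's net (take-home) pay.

$1,454.53

Retirement plan contribution: $2,440.44 × 0.04 = $97.62
Dependent care FSA: $156.85
Pre-tax total = $97.62 + $156.85 = $254.47
Taxable wages = $2,440.44 − $254.47 = $2,185.97
Municipal income tax: $2,185.97 × 0.04 = $87.44
State withholding: $2,185.97 × 0.06 = $131.16
Federal withholding: $2,185.97 × 0.2 = $437.19
SDI: $2,440.44 × 0.01 = $24.40
Roth 401(k) contribution: $51.25
(Employer's $278.82 toward Roth 401(k) contribution is not withheld from the employee.)
Total deductions = $97.62 + $156.85 + $87.44 + $131.16 + $437.19 + $24.40 + $51.25 = $985.91
Net pay = $2,440.44 − $985.91 = $1,454.53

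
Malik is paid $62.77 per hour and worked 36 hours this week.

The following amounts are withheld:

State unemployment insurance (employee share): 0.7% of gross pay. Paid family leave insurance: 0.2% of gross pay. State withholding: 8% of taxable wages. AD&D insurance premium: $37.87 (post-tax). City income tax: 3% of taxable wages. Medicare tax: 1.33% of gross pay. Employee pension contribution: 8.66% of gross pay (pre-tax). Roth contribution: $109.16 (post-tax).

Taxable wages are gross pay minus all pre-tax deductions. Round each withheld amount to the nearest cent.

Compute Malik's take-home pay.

$1639.57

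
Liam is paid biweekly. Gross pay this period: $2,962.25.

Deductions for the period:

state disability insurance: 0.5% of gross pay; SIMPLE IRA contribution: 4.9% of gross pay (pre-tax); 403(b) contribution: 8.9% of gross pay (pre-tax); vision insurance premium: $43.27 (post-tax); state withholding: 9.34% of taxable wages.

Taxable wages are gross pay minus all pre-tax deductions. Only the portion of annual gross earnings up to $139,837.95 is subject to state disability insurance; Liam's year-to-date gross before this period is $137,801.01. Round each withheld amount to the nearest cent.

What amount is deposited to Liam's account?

$2,261.52

SIMPLE IRA contribution: $2,962.25 × 0.049 = $145.15
403(b) contribution: $2,962.25 × 0.089 = $263.64
Pre-tax total = $145.15 + $263.64 = $408.79
Taxable wages = $2,962.25 − $408.79 = $2,553.46
State withholding: $2,553.46 × 0.0934 = $238.49
State disability insurance: only $139,837.95 − $137,801.01 = $2,036.94 of this check is subject → $2,036.94 × 0.005 = $10.18
Vision insurance premium: $43.27
Total deductions = $145.15 + $263.64 + $238.49 + $10.18 + $43.27 = $700.73
Net pay = $2,962.25 − $700.73 = $2,261.52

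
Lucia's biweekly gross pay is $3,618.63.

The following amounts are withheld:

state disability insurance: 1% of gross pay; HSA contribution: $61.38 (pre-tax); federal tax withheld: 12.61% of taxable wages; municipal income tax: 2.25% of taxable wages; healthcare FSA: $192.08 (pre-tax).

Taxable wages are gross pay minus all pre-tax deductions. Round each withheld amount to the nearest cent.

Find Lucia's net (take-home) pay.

Healthcare FSA: $192.08
HSA contribution: $61.38
Pre-tax total = $192.08 + $61.38 = $253.46
Taxable wages = $3,618.63 − $253.46 = $3,365.17
Federal tax withheld: $3,365.17 × 0.1261 = $424.35
Municipal income tax: $3,365.17 × 0.0225 = $75.72
State disability insurance: $3,618.63 × 0.01 = $36.19
Total deductions = $192.08 + $61.38 + $424.35 + $75.72 + $36.19 = $789.72
Net pay = $3,618.63 − $789.72 = $2,828.91

$2,828.91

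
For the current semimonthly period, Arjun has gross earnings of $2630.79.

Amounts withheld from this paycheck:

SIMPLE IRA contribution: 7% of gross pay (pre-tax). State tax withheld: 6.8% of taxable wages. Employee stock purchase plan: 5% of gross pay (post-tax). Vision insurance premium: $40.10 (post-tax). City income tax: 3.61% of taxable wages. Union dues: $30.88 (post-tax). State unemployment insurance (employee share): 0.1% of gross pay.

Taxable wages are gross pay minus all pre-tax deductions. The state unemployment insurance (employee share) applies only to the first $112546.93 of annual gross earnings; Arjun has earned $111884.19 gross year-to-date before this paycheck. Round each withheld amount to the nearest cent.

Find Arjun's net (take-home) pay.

$1988.76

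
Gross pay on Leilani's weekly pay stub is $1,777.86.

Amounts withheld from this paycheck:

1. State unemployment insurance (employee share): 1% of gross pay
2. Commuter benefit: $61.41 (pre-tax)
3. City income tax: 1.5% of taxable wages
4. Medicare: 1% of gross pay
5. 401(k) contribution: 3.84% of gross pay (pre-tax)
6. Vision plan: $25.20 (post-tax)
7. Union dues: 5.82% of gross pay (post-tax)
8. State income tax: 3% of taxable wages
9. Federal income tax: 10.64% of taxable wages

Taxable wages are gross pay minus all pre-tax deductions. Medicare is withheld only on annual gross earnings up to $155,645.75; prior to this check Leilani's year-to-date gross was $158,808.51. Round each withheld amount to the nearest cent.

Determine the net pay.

Commuter benefit: $61.41
401(k) contribution: $1,777.86 × 0.0384 = $68.27
Pre-tax total = $61.41 + $68.27 = $129.68
Taxable wages = $1,777.86 − $129.68 = $1,648.18
City income tax: $1,648.18 × 0.015 = $24.72
Federal income tax: $1,648.18 × 0.1064 = $175.37
State income tax: $1,648.18 × 0.03 = $49.45
Medicare: annual cap $155,645.75 already reached (YTD $158,808.51), so $0.00
State unemployment insurance (employee share): $1,777.86 × 0.01 = $17.78
Union dues: $1,777.86 × 0.0582 = $103.47
Vision plan: $25.20
Total deductions = $61.41 + $68.27 + $24.72 + $175.37 + $49.45 + $0.00 + $17.78 + $103.47 + $25.20 = $525.67
Net pay = $1,777.86 − $525.67 = $1,252.19

$1,252.19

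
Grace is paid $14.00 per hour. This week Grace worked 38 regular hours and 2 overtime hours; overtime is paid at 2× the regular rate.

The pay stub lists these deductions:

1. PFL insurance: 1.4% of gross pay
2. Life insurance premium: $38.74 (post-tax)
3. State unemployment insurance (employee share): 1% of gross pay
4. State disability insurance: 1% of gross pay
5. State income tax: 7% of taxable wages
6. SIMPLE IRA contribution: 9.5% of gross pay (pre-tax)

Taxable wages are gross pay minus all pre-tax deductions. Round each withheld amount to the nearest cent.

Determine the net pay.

Regular pay: 38 × $14.00 = $532.00
Overtime pay: 2 × $14.00 × 2 = $56.00
Gross pay = $532.00 + $56.00 = $588.00
SIMPLE IRA contribution: $588.00 × 0.095 = $55.86
Taxable wages = $588.00 − $55.86 = $532.14
State income tax: $532.14 × 0.07 = $37.25
State unemployment insurance (employee share): $588.00 × 0.01 = $5.88
PFL insurance: $588.00 × 0.014 = $8.23
State disability insurance: $588.00 × 0.01 = $5.88
Life insurance premium: $38.74
Total deductions = $55.86 + $37.25 + $5.88 + $8.23 + $5.88 + $38.74 = $151.84
Net pay = $588.00 − $151.84 = $436.16

$436.16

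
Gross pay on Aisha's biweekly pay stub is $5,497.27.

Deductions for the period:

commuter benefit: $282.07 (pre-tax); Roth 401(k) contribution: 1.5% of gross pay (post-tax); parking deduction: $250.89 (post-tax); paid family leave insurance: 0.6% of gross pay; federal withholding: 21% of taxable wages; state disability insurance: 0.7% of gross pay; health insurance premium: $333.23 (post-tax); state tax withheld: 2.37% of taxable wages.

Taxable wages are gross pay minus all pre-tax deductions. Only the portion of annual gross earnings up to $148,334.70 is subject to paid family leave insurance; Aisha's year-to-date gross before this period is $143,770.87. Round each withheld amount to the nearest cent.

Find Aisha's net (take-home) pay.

$3,263.97

Commuter benefit: $282.07
Taxable wages = $5,497.27 − $282.07 = $5,215.20
Federal withholding: $5,215.20 × 0.21 = $1,095.19
State tax withheld: $5,215.20 × 0.0237 = $123.60
State disability insurance: $5,497.27 × 0.007 = $38.48
Paid family leave insurance: only $148,334.70 − $143,770.87 = $4,563.83 of this check is subject → $4,563.83 × 0.006 = $27.38
Roth 401(k) contribution: $5,497.27 × 0.015 = $82.46
Parking deduction: $250.89
Health insurance premium: $333.23
Total deductions = $282.07 + $1,095.19 + $123.60 + $38.48 + $27.38 + $82.46 + $250.89 + $333.23 = $2,233.30
Net pay = $5,497.27 − $2,233.30 = $3,263.97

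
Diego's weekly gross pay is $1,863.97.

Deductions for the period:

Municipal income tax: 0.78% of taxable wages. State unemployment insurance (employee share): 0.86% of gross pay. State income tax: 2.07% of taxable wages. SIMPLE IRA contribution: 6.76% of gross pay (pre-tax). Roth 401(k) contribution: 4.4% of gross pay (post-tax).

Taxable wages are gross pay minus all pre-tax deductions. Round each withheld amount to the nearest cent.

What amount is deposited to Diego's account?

SIMPLE IRA contribution: $1,863.97 × 0.0676 = $126.00
Taxable wages = $1,863.97 − $126.00 = $1,737.97
Municipal income tax: $1,737.97 × 0.0078 = $13.56
State income tax: $1,737.97 × 0.0207 = $35.98
State unemployment insurance (employee share): $1,863.97 × 0.0086 = $16.03
Roth 401(k) contribution: $1,863.97 × 0.044 = $82.01
Total deductions = $126.00 + $13.56 + $35.98 + $16.03 + $82.01 = $273.58
Net pay = $1,863.97 − $273.58 = $1,590.39

$1,590.39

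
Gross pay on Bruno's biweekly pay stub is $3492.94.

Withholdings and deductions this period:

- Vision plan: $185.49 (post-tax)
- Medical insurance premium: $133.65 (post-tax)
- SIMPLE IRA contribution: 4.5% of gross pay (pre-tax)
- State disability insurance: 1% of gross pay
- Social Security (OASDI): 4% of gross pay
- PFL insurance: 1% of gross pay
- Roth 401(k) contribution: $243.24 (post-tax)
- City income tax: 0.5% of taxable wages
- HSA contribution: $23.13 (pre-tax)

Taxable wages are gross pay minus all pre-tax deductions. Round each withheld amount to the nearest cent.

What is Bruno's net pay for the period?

SIMPLE IRA contribution: $3492.94 × 0.045 = $157.18
HSA contribution: $23.13
Pre-tax total = $157.18 + $23.13 = $180.31
Taxable wages = $3492.94 − $180.31 = $3312.63
City income tax: $3312.63 × 0.005 = $16.56
Social Security (OASDI): $3492.94 × 0.04 = $139.72
PFL insurance: $3492.94 × 0.01 = $34.93
State disability insurance: $3492.94 × 0.01 = $34.93
Vision plan: $185.49
Medical insurance premium: $133.65
Roth 401(k) contribution: $243.24
Total deductions = $157.18 + $23.13 + $16.56 + $139.72 + $34.93 + $34.93 + $185.49 + $133.65 + $243.24 = $968.83
Net pay = $3492.94 − $968.83 = $2524.11

$2524.11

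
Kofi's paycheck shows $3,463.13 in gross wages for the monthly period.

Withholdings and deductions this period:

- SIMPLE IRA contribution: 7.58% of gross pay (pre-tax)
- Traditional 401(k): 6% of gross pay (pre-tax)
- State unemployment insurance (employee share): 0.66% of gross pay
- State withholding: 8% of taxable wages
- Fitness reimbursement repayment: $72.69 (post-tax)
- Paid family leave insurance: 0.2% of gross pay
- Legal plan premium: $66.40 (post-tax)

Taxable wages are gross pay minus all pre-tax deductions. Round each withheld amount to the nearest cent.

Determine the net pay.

$2,584.52

Traditional 401(k): $3,463.13 × 0.06 = $207.79
SIMPLE IRA contribution: $3,463.13 × 0.0758 = $262.51
Pre-tax total = $207.79 + $262.51 = $470.30
Taxable wages = $3,463.13 − $470.30 = $2,992.83
State withholding: $2,992.83 × 0.08 = $239.43
Paid family leave insurance: $3,463.13 × 0.002 = $6.93
State unemployment insurance (employee share): $3,463.13 × 0.0066 = $22.86
Fitness reimbursement repayment: $72.69
Legal plan premium: $66.40
Total deductions = $207.79 + $262.51 + $239.43 + $6.93 + $22.86 + $72.69 + $66.40 = $878.61
Net pay = $3,463.13 − $878.61 = $2,584.52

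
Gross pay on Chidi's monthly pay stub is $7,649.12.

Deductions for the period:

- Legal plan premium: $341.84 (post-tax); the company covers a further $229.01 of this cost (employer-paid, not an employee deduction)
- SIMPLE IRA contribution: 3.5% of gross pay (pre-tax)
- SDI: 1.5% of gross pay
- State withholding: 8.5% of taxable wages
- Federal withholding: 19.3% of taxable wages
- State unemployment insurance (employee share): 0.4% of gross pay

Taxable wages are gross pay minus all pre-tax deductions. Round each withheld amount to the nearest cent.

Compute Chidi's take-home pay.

$4,842.19

SIMPLE IRA contribution: $7,649.12 × 0.035 = $267.72
Taxable wages = $7,649.12 − $267.72 = $7,381.40
State withholding: $7,381.40 × 0.085 = $627.42
Federal withholding: $7,381.40 × 0.193 = $1,424.61
SDI: $7,649.12 × 0.015 = $114.74
State unemployment insurance (employee share): $7,649.12 × 0.004 = $30.60
Legal plan premium: $341.84
(Employer's $229.01 toward legal plan premium is not withheld from the employee.)
Total deductions = $267.72 + $627.42 + $1,424.61 + $114.74 + $30.60 + $341.84 = $2,806.93
Net pay = $7,649.12 − $2,806.93 = $4,842.19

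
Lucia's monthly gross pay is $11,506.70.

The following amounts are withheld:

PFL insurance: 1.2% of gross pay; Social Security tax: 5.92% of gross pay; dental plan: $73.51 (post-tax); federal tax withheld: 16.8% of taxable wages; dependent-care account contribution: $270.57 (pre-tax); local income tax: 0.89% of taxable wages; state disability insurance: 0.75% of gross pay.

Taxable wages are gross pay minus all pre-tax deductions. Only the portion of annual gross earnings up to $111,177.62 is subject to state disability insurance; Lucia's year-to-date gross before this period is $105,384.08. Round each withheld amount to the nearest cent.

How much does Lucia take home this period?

$8,312.22

Dependent-care account contribution: $270.57
Taxable wages = $11,506.70 − $270.57 = $11,236.13
Federal tax withheld: $11,236.13 × 0.168 = $1,887.67
Local income tax: $11,236.13 × 0.0089 = $100.00
PFL insurance: $11,506.70 × 0.012 = $138.08
Social Security tax: $11,506.70 × 0.0592 = $681.20
State disability insurance: only $111,177.62 − $105,384.08 = $5,793.54 of this check is subject → $5,793.54 × 0.0075 = $43.45
Dental plan: $73.51
Total deductions = $270.57 + $1,887.67 + $100.00 + $138.08 + $681.20 + $43.45 + $73.51 = $3,194.48
Net pay = $11,506.70 − $3,194.48 = $8,312.22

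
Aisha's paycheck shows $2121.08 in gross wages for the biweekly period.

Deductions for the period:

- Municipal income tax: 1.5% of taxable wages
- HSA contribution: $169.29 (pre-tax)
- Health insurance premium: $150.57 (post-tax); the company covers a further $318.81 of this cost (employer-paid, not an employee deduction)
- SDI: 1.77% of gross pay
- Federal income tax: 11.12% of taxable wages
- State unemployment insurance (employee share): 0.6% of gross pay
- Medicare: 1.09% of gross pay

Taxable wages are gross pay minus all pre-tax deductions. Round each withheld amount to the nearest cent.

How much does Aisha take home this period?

$1481.51

HSA contribution: $169.29
Taxable wages = $2121.08 − $169.29 = $1951.79
Municipal income tax: $1951.79 × 0.015 = $29.28
Federal income tax: $1951.79 × 0.1112 = $217.04
State unemployment insurance (employee share): $2121.08 × 0.006 = $12.73
Medicare: $2121.08 × 0.0109 = $23.12
SDI: $2121.08 × 0.0177 = $37.54
Health insurance premium: $150.57
(Employer's $318.81 toward health insurance premium is not withheld from the employee.)
Total deductions = $169.29 + $29.28 + $217.04 + $12.73 + $23.12 + $37.54 + $150.57 = $639.57
Net pay = $2121.08 − $639.57 = $1481.51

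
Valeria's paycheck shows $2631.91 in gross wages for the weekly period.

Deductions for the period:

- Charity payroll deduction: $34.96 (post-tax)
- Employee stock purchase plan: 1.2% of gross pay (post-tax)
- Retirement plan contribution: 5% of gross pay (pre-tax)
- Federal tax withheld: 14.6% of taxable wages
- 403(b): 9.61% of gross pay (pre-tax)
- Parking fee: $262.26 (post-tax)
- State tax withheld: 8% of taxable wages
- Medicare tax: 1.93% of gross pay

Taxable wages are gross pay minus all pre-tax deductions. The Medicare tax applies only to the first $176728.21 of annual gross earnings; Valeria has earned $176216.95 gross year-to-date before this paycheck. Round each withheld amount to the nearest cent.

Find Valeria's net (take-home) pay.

403(b): $2631.91 × 0.0961 = $252.93
Retirement plan contribution: $2631.91 × 0.05 = $131.60
Pre-tax total = $252.93 + $131.60 = $384.53
Taxable wages = $2631.91 − $384.53 = $2247.38
Federal tax withheld: $2247.38 × 0.146 = $328.12
State tax withheld: $2247.38 × 0.08 = $179.79
Medicare tax: only $176728.21 − $176216.95 = $511.26 of this check is subject → $511.26 × 0.0193 = $9.87
Employee stock purchase plan: $2631.91 × 0.012 = $31.58
Parking fee: $262.26
Charity payroll deduction: $34.96
Total deductions = $252.93 + $131.60 + $328.12 + $179.79 + $9.87 + $31.58 + $262.26 + $34.96 = $1231.11
Net pay = $2631.91 − $1231.11 = $1400.80

$1400.80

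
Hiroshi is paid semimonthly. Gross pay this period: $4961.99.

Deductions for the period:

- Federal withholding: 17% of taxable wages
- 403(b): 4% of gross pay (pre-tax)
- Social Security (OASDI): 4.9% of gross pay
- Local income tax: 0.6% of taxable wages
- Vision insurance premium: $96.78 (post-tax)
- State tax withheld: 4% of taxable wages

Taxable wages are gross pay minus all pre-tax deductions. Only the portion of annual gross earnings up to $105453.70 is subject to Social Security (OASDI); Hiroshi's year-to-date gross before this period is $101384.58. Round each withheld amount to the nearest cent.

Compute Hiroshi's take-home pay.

$3438.42

403(b): $4961.99 × 0.04 = $198.48
Taxable wages = $4961.99 − $198.48 = $4763.51
Local income tax: $4763.51 × 0.006 = $28.58
State tax withheld: $4763.51 × 0.04 = $190.54
Federal withholding: $4763.51 × 0.17 = $809.80
Social Security (OASDI): only $105453.70 − $101384.58 = $4069.12 of this check is subject → $4069.12 × 0.049 = $199.39
Vision insurance premium: $96.78
Total deductions = $198.48 + $28.58 + $190.54 + $809.80 + $199.39 + $96.78 = $1523.57
Net pay = $4961.99 − $1523.57 = $3438.42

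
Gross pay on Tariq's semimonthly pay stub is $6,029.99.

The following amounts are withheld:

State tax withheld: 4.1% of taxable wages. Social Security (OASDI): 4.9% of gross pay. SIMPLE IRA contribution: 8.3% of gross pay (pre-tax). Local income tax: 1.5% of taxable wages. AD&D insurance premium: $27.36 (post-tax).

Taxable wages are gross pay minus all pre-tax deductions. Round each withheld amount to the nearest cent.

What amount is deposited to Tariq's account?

$4,897.02

SIMPLE IRA contribution: $6,029.99 × 0.083 = $500.49
Taxable wages = $6,029.99 − $500.49 = $5,529.50
Local income tax: $5,529.50 × 0.015 = $82.94
State tax withheld: $5,529.50 × 0.041 = $226.71
Social Security (OASDI): $6,029.99 × 0.049 = $295.47
AD&D insurance premium: $27.36
Total deductions = $500.49 + $82.94 + $226.71 + $295.47 + $27.36 = $1,132.97
Net pay = $6,029.99 − $1,132.97 = $4,897.02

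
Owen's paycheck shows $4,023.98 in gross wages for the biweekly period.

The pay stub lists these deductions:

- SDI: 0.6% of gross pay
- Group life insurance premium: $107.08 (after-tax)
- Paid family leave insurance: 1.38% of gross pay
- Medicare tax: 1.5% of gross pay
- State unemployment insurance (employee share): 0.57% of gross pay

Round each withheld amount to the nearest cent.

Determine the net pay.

$3,753.93

Paid family leave insurance: $4,023.98 × 0.0138 = $55.53
Medicare tax: $4,023.98 × 0.015 = $60.36
State unemployment insurance (employee share): $4,023.98 × 0.0057 = $22.94
SDI: $4,023.98 × 0.006 = $24.14
Group life insurance premium: $107.08
Total deductions = $55.53 + $60.36 + $22.94 + $24.14 + $107.08 = $270.05
Net pay = $4,023.98 − $270.05 = $3,753.93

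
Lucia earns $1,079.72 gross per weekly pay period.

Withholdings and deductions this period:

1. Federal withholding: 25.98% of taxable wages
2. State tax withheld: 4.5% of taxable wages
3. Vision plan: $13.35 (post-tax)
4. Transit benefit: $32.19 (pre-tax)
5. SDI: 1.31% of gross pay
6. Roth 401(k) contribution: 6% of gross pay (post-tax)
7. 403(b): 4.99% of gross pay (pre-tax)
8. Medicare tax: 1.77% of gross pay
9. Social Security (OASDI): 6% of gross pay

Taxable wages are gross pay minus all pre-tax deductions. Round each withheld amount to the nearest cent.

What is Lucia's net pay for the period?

Transit benefit: $32.19
403(b): $1,079.72 × 0.0499 = $53.88
Pre-tax total = $32.19 + $53.88 = $86.07
Taxable wages = $1,079.72 − $86.07 = $993.65
State tax withheld: $993.65 × 0.045 = $44.71
Federal withholding: $993.65 × 0.2598 = $258.15
Medicare tax: $1,079.72 × 0.0177 = $19.11
Social Security (OASDI): $1,079.72 × 0.06 = $64.78
SDI: $1,079.72 × 0.0131 = $14.14
Roth 401(k) contribution: $1,079.72 × 0.06 = $64.78
Vision plan: $13.35
Total deductions = $32.19 + $53.88 + $44.71 + $258.15 + $19.11 + $64.78 + $14.14 + $64.78 + $13.35 = $565.09
Net pay = $1,079.72 − $565.09 = $514.63

$514.63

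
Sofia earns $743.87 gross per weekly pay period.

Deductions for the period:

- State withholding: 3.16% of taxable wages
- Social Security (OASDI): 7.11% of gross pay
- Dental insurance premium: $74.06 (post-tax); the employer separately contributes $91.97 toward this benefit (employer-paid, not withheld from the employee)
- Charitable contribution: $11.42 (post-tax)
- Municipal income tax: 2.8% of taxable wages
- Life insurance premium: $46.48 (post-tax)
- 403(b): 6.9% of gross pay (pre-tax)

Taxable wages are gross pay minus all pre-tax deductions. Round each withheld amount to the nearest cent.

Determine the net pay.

$466.42

403(b): $743.87 × 0.069 = $51.33
Taxable wages = $743.87 − $51.33 = $692.54
State withholding: $692.54 × 0.0316 = $21.88
Municipal income tax: $692.54 × 0.028 = $19.39
Social Security (OASDI): $743.87 × 0.0711 = $52.89
Dental insurance premium: $74.06
Life insurance premium: $46.48
Charitable contribution: $11.42
(Employer's $91.97 toward dental insurance premium is not withheld from the employee.)
Total deductions = $51.33 + $21.88 + $19.39 + $52.89 + $74.06 + $46.48 + $11.42 = $277.45
Net pay = $743.87 − $277.45 = $466.42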